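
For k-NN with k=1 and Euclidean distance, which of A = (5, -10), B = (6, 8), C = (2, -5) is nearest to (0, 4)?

Distances: d(A) ≈ 14.8661, d(B) ≈ 7.2111, d(C) ≈ 9.2195. Nearest: B = (6, 8) with distance 7.2111.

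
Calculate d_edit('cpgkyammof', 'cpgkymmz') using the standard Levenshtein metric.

Let D[i][j] be the edit distance between the first i characters of 'cpgkyammof' and the first j characters of 'cpgkymmz', with D[i][0] = i, D[0][j] = j, and D[i][j] = D[i-1][j-1] if the characters match, else 1 + min(D[i-1][j], D[i][j-1], D[i-1][j-1]). Filling the table (rows: prefixes of 'cpgkyammof', columns: prefixes of 'cpgkymmz'):
     ε  c  p  g  k  y  m  m  z
  ε  0  1  2  3  4  5  6  7  8
  c  1  0  1  2  3  4  5  6  7
  p  2  1  0  1  2  3  4  5  6
  g  3  2  1  0  1  2  3  4  5
  k  4  3  2  1  0  1  2  3  4
  y  5  4  3  2  1  0  1  2  3
  a  6  5  4  3  2  1  1  2  3
  m  7  6  5  4  3  2  1  1  2
  m  8  7  6  5  4  3  2  1  2
  o  9  8  7  6  5  4  3  2  2
  f 10  9  8  7  6  5  4  3  3
The bottom-right entry gives D[10][8] = 3, so no sequence of fewer than 3 edits works. Backtracking through the table gives one optimal edit sequence (3 edits):
  cpgkyammof → cpgkymmof (del a @6)
  cpgkymmof → cpgkymmf (del o @8)
  cpgkymmf → cpgkymmz (sub f→z @8)
Edit distance = 3.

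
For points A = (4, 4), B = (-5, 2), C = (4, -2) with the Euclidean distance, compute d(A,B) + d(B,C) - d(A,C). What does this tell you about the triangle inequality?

d(A,B) = √(9² + 2²) = √85 ≈ 9.2195, d(B,C) = √(9² + 4²) = √97 ≈ 9.8489, d(A,C) = √(0² + 6²) = √36 = 6.
d(A,B) + d(B,C) - d(A,C) = 9.2195 + 9.8489 - 6 = 19.0684 - 6 = 13.0684 (to 4 decimal places). This is ≥ 0, so the triangle inequality holds for these points.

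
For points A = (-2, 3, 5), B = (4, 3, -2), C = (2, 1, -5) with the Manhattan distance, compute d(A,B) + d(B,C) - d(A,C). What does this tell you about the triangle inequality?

d(A,B) = 6 + 0 + 7 = 13, d(B,C) = 2 + 2 + 3 = 7, d(A,C) = 4 + 2 + 10 = 16.
d(A,B) + d(B,C) - d(A,C) = 13 + 7 - 16 = 20 - 16 = 4. This is ≥ 0, so the triangle inequality holds for these points.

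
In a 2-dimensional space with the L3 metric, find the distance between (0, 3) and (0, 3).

(Σ|x_i - y_i|^3)^(1/3) = (|0 - 0|^3 + |3 - 3|^3)^(1/3)
= (0^3 + 0^3)^(1/3) = (0 + 0)^(1/3) = (0)^(1/3) = 0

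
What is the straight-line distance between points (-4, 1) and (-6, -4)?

√(Σ(x_i - y_i)²) = √((-4 - (-6))² + (1 - (-4))²)
= √(2² + 5²) = √(4 + 25) = √29 ≈ 5.3852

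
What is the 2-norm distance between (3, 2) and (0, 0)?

(Σ|x_i - y_i|^2)^(1/2) = (|3 - 0|^2 + |2 - 0|^2)^(1/2)
= (3^2 + 2^2)^(1/2) = (9 + 4)^(1/2) = (13)^(1/2) ≈ 3.6056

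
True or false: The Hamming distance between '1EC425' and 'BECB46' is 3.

Differing positions: 1, 4, 5, 6. Hamming distance = 4, so the claim that d_H = 3 is false.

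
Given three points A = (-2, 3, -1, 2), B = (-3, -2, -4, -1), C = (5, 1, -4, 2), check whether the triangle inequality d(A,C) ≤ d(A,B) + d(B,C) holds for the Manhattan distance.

d(A,B) = 1 + 5 + 3 + 3 = 12, d(B,C) = 8 + 3 + 0 + 3 = 14, d(A,C) = 7 + 2 + 3 + 0 = 12.
d(A,C) = 12 ≤ 12 + 14 = 26. Triangle inequality is satisfied.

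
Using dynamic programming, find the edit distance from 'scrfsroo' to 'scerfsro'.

Let D[i][j] be the edit distance between the first i characters of 'scrfsroo' and the first j characters of 'scerfsro', with D[i][0] = i, D[0][j] = j, and D[i][j] = D[i-1][j-1] if the characters match, else 1 + min(D[i-1][j], D[i][j-1], D[i-1][j-1]). Filling the table (rows: prefixes of 'scrfsroo', columns: prefixes of 'scerfsro'):
     ε  s  c  e  r  f  s  r  o
  ε  0  1  2  3  4  5  6  7  8
  s  1  0  1  2  3  4  5  6  7
  c  2  1  0  1  2  3  4  5  6
  r  3  2  1  1  1  2  3  4  5
  f  4  3  2  2  2  1  2  3  4
  s  5  4  3  3  3  2  1  2  3
  r  6  5  4  4  3  3  2  1  2
  o  7  6  5  5  4  4  3  2  1
  o  8  7  6  6  5  5  4  3  2
The bottom-right entry gives D[8][8] = 2, so no sequence of fewer than 2 edits works. Backtracking through the table gives one optimal edit sequence (2 edits):
  scrfsroo → scerfsroo (ins e @3)
  scerfsroo → scerfsro (del o @8)
Edit distance = 2.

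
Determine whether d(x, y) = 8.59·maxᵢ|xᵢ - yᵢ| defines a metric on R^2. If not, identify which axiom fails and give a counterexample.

Yes. The L∞ (Chebyshev) norm induces a metric on R^2, and multiplying a metric by a positive constant 8.59 > 0 preserves all four axioms: non-negativity (8.59·||x-y|| ≥ 0), identity (8.59·||x-y|| = 0 ⟺ ||x-y|| = 0 ⟺ x = y), symmetry (||x-y|| = ||y-x||), and the triangle inequality (8.59·||x-z|| ≤ 8.59·||x-y|| + 8.59·||y-z||). So d is a metric.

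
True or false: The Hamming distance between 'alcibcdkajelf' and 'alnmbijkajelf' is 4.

Differing positions: 3, 4, 6, 7. Hamming distance = 4, so the claim is true.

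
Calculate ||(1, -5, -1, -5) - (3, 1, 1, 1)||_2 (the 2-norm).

(Σ|x_i - y_i|^2)^(1/2) = (|1 - 3|^2 + |-5 - 1|^2 + |-1 - 1|^2 + |-5 - 1|^2)^(1/2)
= (2^2 + 6^2 + 2^2 + 6^2)^(1/2) = (4 + 36 + 4 + 36)^(1/2) = (80)^(1/2) ≈ 8.9443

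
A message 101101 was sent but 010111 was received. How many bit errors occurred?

Differing positions: 1, 2, 3, 5. Hamming distance = 4.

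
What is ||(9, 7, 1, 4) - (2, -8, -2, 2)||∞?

max(|x_i - y_i|) = max(|9 - 2|, |7 - (-8)|, |1 - (-2)|, |4 - 2|) = max(7, 15, 3, 2) = 15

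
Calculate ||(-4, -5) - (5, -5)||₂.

√(Σ(x_i - y_i)²) = √((-4 - 5)² + (-5 - (-5))²)
= √((-9)² + 0²) = √(81 + 0) = √81 = 9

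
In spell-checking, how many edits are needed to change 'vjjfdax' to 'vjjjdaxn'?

Let D[i][j] be the edit distance between the first i characters of 'vjjfdax' and the first j characters of 'vjjjdaxn', with D[i][0] = i, D[0][j] = j, and D[i][j] = D[i-1][j-1] if the characters match, else 1 + min(D[i-1][j], D[i][j-1], D[i-1][j-1]). Filling the table (rows: prefixes of 'vjjfdax', columns: prefixes of 'vjjjdaxn'):
     ε  v  j  j  j  d  a  x  n
  ε  0  1  2  3  4  5  6  7  8
  v  1  0  1  2  3  4  5  6  7
  j  2  1  0  1  2  3  4  5  6
  j  3  2  1  0  1  2  3  4  5
  f  4  3  2  1  1  2  3  4  5
  d  5  4  3  2  2  1  2  3  4
  a  6  5  4  3  3  2  1  2  3
  x  7  6  5  4  4  3  2  1  2
The bottom-right entry gives D[7][8] = 2, so no sequence of fewer than 2 edits works. Backtracking through the table gives one optimal edit sequence (2 edits):
  vjjfdax → vjjjdax (sub f→j @4)
  vjjjdax → vjjjdaxn (ins n @8)
Edit distance = 2.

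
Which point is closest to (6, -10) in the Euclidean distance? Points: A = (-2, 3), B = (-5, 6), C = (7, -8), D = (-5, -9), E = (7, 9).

Distances: d(A) ≈ 15.2643, d(B) ≈ 19.4165, d(C) ≈ 2.2361, d(D) ≈ 11.0454, d(E) ≈ 19.0263. Nearest: C = (7, -8) with distance 2.2361.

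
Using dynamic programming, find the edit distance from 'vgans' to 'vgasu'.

Let D[i][j] be the edit distance between the first i characters of 'vgans' and the first j characters of 'vgasu', with D[i][0] = i, D[0][j] = j, and D[i][j] = D[i-1][j-1] if the characters match, else 1 + min(D[i-1][j], D[i][j-1], D[i-1][j-1]). Filling the table (rows: prefixes of 'vgans', columns: prefixes of 'vgasu'):
     ε  v  g  a  s  u
  ε  0  1  2  3  4  5
  v  1  0  1  2  3  4
  g  2  1  0  1  2  3
  a  3  2  1  0  1  2
  n  4  3  2  1  1  2
  s  5  4  3  2  1  2
The bottom-right entry gives D[5][5] = 2, so no sequence of fewer than 2 edits works. Backtracking through the table gives one optimal edit sequence (2 edits):
  vgans → vgass (sub n→s @4)
  vgass → vgasu (sub s→u @5)
Edit distance = 2.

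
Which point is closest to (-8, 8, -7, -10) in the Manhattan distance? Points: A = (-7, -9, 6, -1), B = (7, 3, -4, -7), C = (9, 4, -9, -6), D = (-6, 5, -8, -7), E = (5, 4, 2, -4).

Distances: d(A) = 40, d(B) = 26, d(C) = 27, d(D) = 9, d(E) = 32. Nearest: D = (-6, 5, -8, -7) with distance 9.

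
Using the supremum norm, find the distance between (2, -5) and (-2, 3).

max(|x_i - y_i|) = max(|2 - (-2)|, |-5 - 3|) = max(4, 8) = 8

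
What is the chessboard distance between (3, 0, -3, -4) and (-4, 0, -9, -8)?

max(|x_i - y_i|) = max(|3 - (-4)|, |0 - 0|, |-3 - (-9)|, |-4 - (-8)|) = max(7, 0, 6, 4) = 7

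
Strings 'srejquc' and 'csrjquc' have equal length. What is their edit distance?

Let D[i][j] be the edit distance between the first i characters of 'srejquc' and the first j characters of 'csrjquc', with D[i][0] = i, D[0][j] = j, and D[i][j] = D[i-1][j-1] if the characters match, else 1 + min(D[i-1][j], D[i][j-1], D[i-1][j-1]). Filling the table (rows: prefixes of 'srejquc', columns: prefixes of 'csrjquc'):
     ε  c  s  r  j  q  u  c
  ε  0  1  2  3  4  5  6  7
  s  1  1  1  2  3  4  5  6
  r  2  2  2  1  2  3  4  5
  e  3  3  3  2  2  3  4  5
  j  4  4  4  3  2  3  4  5
  q  5  5  5  4  3  2  3  4
  u  6  6  6  5  4  3  2  3
  c  7  6  7  6  5  4  3  2
The bottom-right entry gives D[7][7] = 2, so no sequence of fewer than 2 edits works. Backtracking through the table gives one optimal edit sequence (2 edits):
  srejquc → csrejquc (ins c @1)
  csrejquc → csrjquc (del e @4)
Edit distance = 2.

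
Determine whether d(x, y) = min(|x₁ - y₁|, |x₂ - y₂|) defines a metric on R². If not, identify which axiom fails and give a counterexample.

No. d fails identity of indiscernibles: take x = (5, 0) and y = (5, 2). Then d(x,y) = min(|5 - 5|, |0 - 2|) = min(0, 2) = 0, yet x ≠ y.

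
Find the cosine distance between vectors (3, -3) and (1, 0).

With u = (3, -3), v = (1, 0):
u·v = 3·1 + (-3)·0 = 3 + 0 = 3.
|u| = √(3² + (-3)²) = √18, |v| = √(1² + 0²) = √1, so |u||v| = √(18·1) = √18.
cos θ = (u·v)/(|u||v|) = 3/√18 ≈ 0.7071
Cosine distance = 1 - cos θ ≈ 1 - 0.7071 = 0.2929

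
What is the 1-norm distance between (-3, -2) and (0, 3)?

Σ|x_i - y_i| = |-3 - 0| + |-2 - 3| = 3 + 5 = 8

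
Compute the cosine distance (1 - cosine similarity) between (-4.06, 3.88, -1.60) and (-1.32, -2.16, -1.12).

With u = (-4.06, 3.88, -1.60), v = (-1.32, -2.16, -1.12):
u·v = (-4.06)·(-1.32) + 3.88·(-2.16) + (-1.6)·(-1.12) = 5.3592 + (-8.3808) + 1.792 = -1.2296.
|u| = √((-4.06)² + 3.88² + (-1.6)²) = √(16.4836 + 15.0544 + 2.56) = √34.098, |v| = √((-1.32)² + (-2.16)² + (-1.12)²) = √(1.7424 + 4.6656 + 1.2544) = √7.6624.
cos θ = (u·v)/(|u||v|) = -1.2296/(√34.098·√7.6624) ≈ -0.0761
Cosine distance = 1 - cos θ ≈ 1 - (-0.0761) = 1.0761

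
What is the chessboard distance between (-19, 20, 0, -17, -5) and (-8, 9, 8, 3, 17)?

max(|x_i - y_i|) = max(|-19 - (-8)|, |20 - 9|, |0 - 8|, |-17 - 3|, |-5 - 17|) = max(11, 11, 8, 20, 22) = 22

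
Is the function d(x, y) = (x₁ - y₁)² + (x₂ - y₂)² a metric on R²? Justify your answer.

No. The squared Euclidean distance fails the triangle inequality. Counterexample: x = (0, 0), y = (2, 4), z = (4, 8). d(x,z) = 4² + 8² = 80, but d(x,y) + d(y,z) = (2² + 4²) + (2² + 4²) = 20 + 20 = 40. Since 80 > 40, the triangle inequality is violated. (Note: √d, the ordinary Euclidean distance, IS a metric.)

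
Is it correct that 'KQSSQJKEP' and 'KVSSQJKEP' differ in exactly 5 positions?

Differing positions: 2. Hamming distance = 1, so the claim that d_H = 5 is false.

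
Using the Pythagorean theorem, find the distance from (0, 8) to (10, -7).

√(Σ(x_i - y_i)²) = √((0 - 10)² + (8 - (-7))²)
= √((-10)² + 15²) = √(100 + 225) = √325 ≈ 18.0278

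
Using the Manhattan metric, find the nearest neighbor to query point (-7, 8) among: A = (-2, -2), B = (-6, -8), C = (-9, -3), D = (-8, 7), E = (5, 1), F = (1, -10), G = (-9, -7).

Distances: d(A) = 15, d(B) = 17, d(C) = 13, d(D) = 2, d(E) = 19, d(F) = 26, d(G) = 17. Nearest: D = (-8, 7) with distance 2.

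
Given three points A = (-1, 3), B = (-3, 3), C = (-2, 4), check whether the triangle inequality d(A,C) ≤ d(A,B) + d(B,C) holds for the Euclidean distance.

d(A,B) = √(2² + 0²) = √4 = 2, d(B,C) = √(1² + 1²) = √2 ≈ 1.4142, d(A,C) = √(1² + 1²) = √2 ≈ 1.4142.
d(A,C) ≈ 1.4142 ≤ 2 + 1.4142 = 3.4142. Triangle inequality is satisfied.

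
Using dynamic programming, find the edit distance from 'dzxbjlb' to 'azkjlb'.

Let D[i][j] be the edit distance between the first i characters of 'dzxbjlb' and the first j characters of 'azkjlb', with D[i][0] = i, D[0][j] = j, and D[i][j] = D[i-1][j-1] if the characters match, else 1 + min(D[i-1][j], D[i][j-1], D[i-1][j-1]). Filling the table (rows: prefixes of 'dzxbjlb', columns: prefixes of 'azkjlb'):
     ε  a  z  k  j  l  b
  ε  0  1  2  3  4  5  6
  d  1  1  2  3  4  5  6
  z  2  2  1  2  3  4  5
  x  3  3  2  2  3  4  5
  b  4  4  3  3  3  4  4
  j  5  5  4  4  3  4  5
  l  6  6  5  5  4  3  4
  b  7  7  6  6  5  4  3
The bottom-right entry gives D[7][6] = 3, so no sequence of fewer than 3 edits works. Backtracking through the table gives one optimal edit sequence (3 edits):
  dzxbjlb → azxbjlb (sub d→a @1)
  azxbjlb → azbjlb (del x @3)
  azbjlb → azkjlb (sub b→k @3)
Edit distance = 3.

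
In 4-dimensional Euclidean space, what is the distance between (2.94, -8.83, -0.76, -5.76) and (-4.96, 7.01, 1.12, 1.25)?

√(Σ(x_i - y_i)²) = √((2.94 - (-4.96))² + (-8.83 - 7.01)² + (-0.76 - 1.12)² + (-5.76 - 1.25)²)
= √(7.9² + (-15.84)² + (-1.88)² + (-7.01)²) = √(62.41 + 250.9056 + 3.5344 + 49.1401) = √365.9901 ≈ 19.1309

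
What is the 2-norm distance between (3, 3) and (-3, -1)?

(Σ|x_i - y_i|^2)^(1/2) = (|3 - (-3)|^2 + |3 - (-1)|^2)^(1/2)
= (6^2 + 4^2)^(1/2) = (36 + 16)^(1/2) = (52)^(1/2) ≈ 7.2111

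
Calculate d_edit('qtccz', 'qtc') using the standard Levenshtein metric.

Let D[i][j] be the edit distance between the first i characters of 'qtccz' and the first j characters of 'qtc', with D[i][0] = i, D[0][j] = j, and D[i][j] = D[i-1][j-1] if the characters match, else 1 + min(D[i-1][j], D[i][j-1], D[i-1][j-1]). Filling the table (rows: prefixes of 'qtccz', columns: prefixes of 'qtc'):
     ε  q  t  c
  ε  0  1  2  3
  q  1  0  1  2
  t  2  1  0  1
  c  3  2  1  0
  c  4  3  2  1
  z  5  4  3  2
The bottom-right entry gives D[5][3] = 2, so no sequence of fewer than 2 edits works. Backtracking through the table gives one optimal edit sequence (2 edits):
  qtccz → qtcz (del c @3)
  qtcz → qtc (del z @4)
Edit distance = 2.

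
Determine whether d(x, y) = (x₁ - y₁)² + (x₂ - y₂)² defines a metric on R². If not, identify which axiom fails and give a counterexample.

No. The squared Euclidean distance fails the triangle inequality. Counterexample: x = (0, 0), y = (5, 1), z = (10, 2). d(x,z) = 10² + 2² = 104, but d(x,y) + d(y,z) = (5² + 1²) + (5² + 1²) = 26 + 26 = 52. Since 104 > 52, the triangle inequality is violated. (Note: √d, the ordinary Euclidean distance, IS a metric.)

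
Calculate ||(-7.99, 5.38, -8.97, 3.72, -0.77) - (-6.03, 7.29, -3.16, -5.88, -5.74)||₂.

√(Σ(x_i - y_i)²) = √((-7.99 - (-6.03))² + (5.38 - 7.29)² + (-8.97 - (-3.16))² + (3.72 - (-5.88))² + (-0.77 - (-5.74))²)
= √((-1.96)² + (-1.91)² + (-5.81)² + 9.6² + 4.97²) = √(3.8416 + 3.6481 + 33.7561 + 92.16 + 24.7009) = √158.1067 ≈ 12.574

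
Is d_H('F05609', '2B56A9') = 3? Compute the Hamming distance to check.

Differing positions: 1, 2, 5. Hamming distance = 3, so the claim is true.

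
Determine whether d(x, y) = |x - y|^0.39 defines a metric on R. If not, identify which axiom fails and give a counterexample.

Yes. With 0 < p = 0.39 ≤ 1, d(x,y) = |x-y|^0.39 is a metric on R. Non-negativity and symmetry are immediate; |x-y|^0.39 = 0 ⟺ |x-y| = 0 ⟺ x = y. For the triangle inequality, the function t ↦ t^0.39 is subadditive on [0,∞) when p ≤ 1, so |x-z|^0.39 ≤ (|x-y| + |y-z|)^0.39 ≤ |x-y|^0.39 + |y-z|^0.39.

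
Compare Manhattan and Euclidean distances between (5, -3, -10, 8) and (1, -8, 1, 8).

L1 = |5 - 1| + |-3 - (-8)| + |-10 - 1| + |8 - 8| = 4 + 5 + 11 + 0 = 20
L2 = √(4² + 5² + 11² + 0²) = √162 ≈ 12.7279
L1 ≥ L2 always (equality iff movement is along one axis); L1 > L2 here.
Ratio L1/L2 = 20/√162 ≈ 1.5713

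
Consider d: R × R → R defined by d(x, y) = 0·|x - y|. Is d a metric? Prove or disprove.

No. With c = 0, d(x,y) = 0 for all x, y. This fails identity of indiscernibles: d(2, 9) = 0 but 2 ≠ 9.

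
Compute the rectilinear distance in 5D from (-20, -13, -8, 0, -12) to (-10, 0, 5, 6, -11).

Σ|x_i - y_i| = |-20 - (-10)| + |-13 - 0| + |-8 - 5| + |0 - 6| + |-12 - (-11)| = 10 + 13 + 13 + 6 + 1 = 43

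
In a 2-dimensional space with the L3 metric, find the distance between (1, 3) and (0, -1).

(Σ|x_i - y_i|^3)^(1/3) = (|1 - 0|^3 + |3 - (-1)|^3)^(1/3)
= (1^3 + 4^3)^(1/3) = (1 + 64)^(1/3) = (65)^(1/3) ≈ 4.0207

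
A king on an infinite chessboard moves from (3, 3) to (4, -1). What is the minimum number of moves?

max(|x_i - y_i|) = max(|3 - 4|, |3 - (-1)|) = max(1, 4) = 4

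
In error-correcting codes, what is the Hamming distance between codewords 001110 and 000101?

Differing positions: 3, 5, 6. Hamming distance = 3.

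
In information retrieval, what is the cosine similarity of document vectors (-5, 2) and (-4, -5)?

With u = (-5, 2), v = (-4, -5):
u·v = (-5)·(-4) + 2·(-5) = 20 + (-10) = 10.
|u| = √((-5)² + 2²) = √29, |v| = √((-4)² + (-5)²) = √41, so |u||v| = √(29·41) = √1189.
cos θ = (u·v)/(|u||v|) = 10/√1189 ≈ 0.29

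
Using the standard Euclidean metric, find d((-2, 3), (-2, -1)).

√(Σ(x_i - y_i)²) = √((-2 - (-2))² + (3 - (-1))²)
= √(0² + 4²) = √(0 + 16) = √16 = 4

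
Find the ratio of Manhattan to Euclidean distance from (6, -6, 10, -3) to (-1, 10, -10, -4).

L1 = |6 - (-1)| + |-6 - 10| + |10 - (-10)| + |-3 - (-4)| = 7 + 16 + 20 + 1 = 44
L2 = √(7² + 16² + 20² + 1²) = √706 ≈ 26.5707
L1 ≥ L2 always (equality iff movement is along one axis); L1 > L2 here.
Ratio L1/L2 = 44/√706 ≈ 1.656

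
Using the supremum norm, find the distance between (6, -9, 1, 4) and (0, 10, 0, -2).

max(|x_i - y_i|) = max(|6 - 0|, |-9 - 10|, |1 - 0|, |4 - (-2)|) = max(6, 19, 1, 6) = 19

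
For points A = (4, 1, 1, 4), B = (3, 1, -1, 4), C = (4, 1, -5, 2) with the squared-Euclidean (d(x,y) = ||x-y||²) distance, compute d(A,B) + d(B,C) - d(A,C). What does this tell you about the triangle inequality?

d(A,B) = 1² + 0² + 2² + 0² = 5, d(B,C) = 1² + 0² + 4² + 2² = 21, d(A,C) = 0² + 0² + 6² + 2² = 40.
d(A,B) + d(B,C) - d(A,C) = 5 + 21 - 40 = 26 - 40 = -14. This is < 0, so the triangle inequality FAILS for these points (squared-Euclidean is not a metric).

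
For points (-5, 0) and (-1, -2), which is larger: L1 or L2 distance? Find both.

L1 = |-5 - (-1)| + |0 - (-2)| = 4 + 2 = 6
L2 = √(4² + 2²) = √20 ≈ 4.4721
L1 ≥ L2 always (equality iff movement is along one axis); L1 > L2 here.
Ratio L1/L2 = 6/√20 ≈ 1.3416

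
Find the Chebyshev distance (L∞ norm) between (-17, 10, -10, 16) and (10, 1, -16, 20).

max(|x_i - y_i|) = max(|-17 - 10|, |10 - 1|, |-10 - (-16)|, |16 - 20|) = max(27, 9, 6, 4) = 27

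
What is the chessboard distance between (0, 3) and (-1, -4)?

max(|x_i - y_i|) = max(|0 - (-1)|, |3 - (-4)|) = max(1, 7) = 7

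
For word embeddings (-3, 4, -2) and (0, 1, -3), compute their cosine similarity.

With u = (-3, 4, -2), v = (0, 1, -3):
u·v = (-3)·0 + 4·1 + (-2)·(-3) = 0 + 4 + 6 = 10.
|u| = √((-3)² + 4² + (-2)²) = √29, |v| = √(0² + 1² + (-3)²) = √10, so |u||v| = √(29·10) = √290.
cos θ = (u·v)/(|u||v|) = 10/√290 ≈ 0.5872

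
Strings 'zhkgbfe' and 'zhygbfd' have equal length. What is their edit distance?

Let D[i][j] be the edit distance between the first i characters of 'zhkgbfe' and the first j characters of 'zhygbfd', with D[i][0] = i, D[0][j] = j, and D[i][j] = D[i-1][j-1] if the characters match, else 1 + min(D[i-1][j], D[i][j-1], D[i-1][j-1]). Filling the table (rows: prefixes of 'zhkgbfe', columns: prefixes of 'zhygbfd'):
     ε  z  h  y  g  b  f  d
  ε  0  1  2  3  4  5  6  7
  z  1  0  1  2  3  4  5  6
  h  2  1  0  1  2  3  4  5
  k  3  2  1  1  2  3  4  5
  g  4  3  2  2  1  2  3  4
  b  5  4  3  3  2  1  2  3
  f  6  5  4  4  3  2  1  2
  e  7  6  5  5  4  3  2  2
The bottom-right entry gives D[7][7] = 2, so no sequence of fewer than 2 edits works. Backtracking through the table gives one optimal edit sequence (2 edits):
  zhkgbfe → zhygbfe (sub k→y @3)
  zhygbfe → zhygbfd (sub e→d @7)
Edit distance = 2.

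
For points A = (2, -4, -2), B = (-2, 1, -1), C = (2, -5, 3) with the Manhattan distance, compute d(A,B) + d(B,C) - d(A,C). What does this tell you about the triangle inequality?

d(A,B) = 4 + 5 + 1 = 10, d(B,C) = 4 + 6 + 4 = 14, d(A,C) = 0 + 1 + 5 = 6.
d(A,B) + d(B,C) - d(A,C) = 10 + 14 - 6 = 24 - 6 = 18. This is ≥ 0, so the triangle inequality holds for these points.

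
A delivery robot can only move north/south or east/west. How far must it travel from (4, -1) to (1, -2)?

Σ|x_i - y_i| = |4 - 1| + |-1 - (-2)| = 3 + 1 = 4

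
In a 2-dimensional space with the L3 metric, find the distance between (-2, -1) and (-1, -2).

(Σ|x_i - y_i|^3)^(1/3) = (|-2 - (-1)|^3 + |-1 - (-2)|^3)^(1/3)
= (1^3 + 1^3)^(1/3) = (1 + 1)^(1/3) = (2)^(1/3) ≈ 1.2599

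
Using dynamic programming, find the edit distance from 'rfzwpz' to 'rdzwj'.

Let D[i][j] be the edit distance between the first i characters of 'rfzwpz' and the first j characters of 'rdzwj', with D[i][0] = i, D[0][j] = j, and D[i][j] = D[i-1][j-1] if the characters match, else 1 + min(D[i-1][j], D[i][j-1], D[i-1][j-1]). Filling the table (rows: prefixes of 'rfzwpz', columns: prefixes of 'rdzwj'):
     ε  r  d  z  w  j
  ε  0  1  2  3  4  5
  r  1  0  1  2  3  4
  f  2  1  1  2  3  4
  z  3  2  2  1  2  3
  w  4  3  3  2  1  2
  p  5  4  4  3  2  2
  z  6  5  5  4  3  3
The bottom-right entry gives D[6][5] = 3, so no sequence of fewer than 3 edits works. Backtracking through the table gives one optimal edit sequence (3 edits):
  rfzwpz → rdzwpz (sub f→d @2)
  rdzwpz → rdzwz (del p @5)
  rdzwz → rdzwj (sub z→j @5)
Edit distance = 3.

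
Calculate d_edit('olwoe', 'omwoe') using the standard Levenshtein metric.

Let D[i][j] be the edit distance between the first i characters of 'olwoe' and the first j characters of 'omwoe', with D[i][0] = i, D[0][j] = j, and D[i][j] = D[i-1][j-1] if the characters match, else 1 + min(D[i-1][j], D[i][j-1], D[i-1][j-1]). Filling the table (rows: prefixes of 'olwoe', columns: prefixes of 'omwoe'):
     ε  o  m  w  o  e
  ε  0  1  2  3  4  5
  o  1  0  1  2  3  4
  l  2  1  1  2  3  4
  w  3  2  2  1  2  3
  o  4  3  3  2  1  2
  e  5  4  4  3  2  1
The bottom-right entry gives D[5][5] = 1, so no sequence of fewer than 1 edit works. Backtracking through the table gives one optimal edit sequence (1 edit):
  olwoe → omwoe (sub l→m @2)
Edit distance = 1.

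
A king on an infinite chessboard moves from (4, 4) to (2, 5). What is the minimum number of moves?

max(|x_i - y_i|) = max(|4 - 2|, |4 - 5|) = max(2, 1) = 2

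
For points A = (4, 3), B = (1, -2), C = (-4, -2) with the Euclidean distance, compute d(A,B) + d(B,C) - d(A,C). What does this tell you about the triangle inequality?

d(A,B) = √(3² + 5²) = √34 ≈ 5.831, d(B,C) = √(5² + 0²) = √25 = 5, d(A,C) = √(8² + 5²) = √89 ≈ 9.434.
d(A,B) + d(B,C) - d(A,C) = 5.831 + 5 - 9.434 = 10.831 - 9.434 = 1.397 (to 4 decimal places). This is ≥ 0, so the triangle inequality holds for these points.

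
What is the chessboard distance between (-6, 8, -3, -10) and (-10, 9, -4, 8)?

max(|x_i - y_i|) = max(|-6 - (-10)|, |8 - 9|, |-3 - (-4)|, |-10 - 8|) = max(4, 1, 1, 18) = 18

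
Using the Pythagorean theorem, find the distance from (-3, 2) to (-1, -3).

√(Σ(x_i - y_i)²) = √((-3 - (-1))² + (2 - (-3))²)
= √((-2)² + 5²) = √(4 + 25) = √29 ≈ 5.3852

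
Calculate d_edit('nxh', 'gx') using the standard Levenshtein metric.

Let D[i][j] be the edit distance between the first i characters of 'nxh' and the first j characters of 'gx', with D[i][0] = i, D[0][j] = j, and D[i][j] = D[i-1][j-1] if the characters match, else 1 + min(D[i-1][j], D[i][j-1], D[i-1][j-1]). Filling the table (rows: prefixes of 'nxh', columns: prefixes of 'gx'):
     ε  g  x
  ε  0  1  2
  n  1  1  2
  x  2  2  1
  h  3  3  2
The bottom-right entry gives D[3][2] = 2, so no sequence of fewer than 2 edits works. Backtracking through the table gives one optimal edit sequence (2 edits):
  nxh → gxh (sub n→g @1)
  gxh → gx (del h @3)
Edit distance = 2.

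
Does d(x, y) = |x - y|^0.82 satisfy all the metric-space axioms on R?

Yes. With 0 < p = 0.82 ≤ 1, d(x,y) = |x-y|^0.82 is a metric on R. Non-negativity and symmetry are immediate; |x-y|^0.82 = 0 ⟺ |x-y| = 0 ⟺ x = y. For the triangle inequality, the function t ↦ t^0.82 is subadditive on [0,∞) when p ≤ 1, so |x-z|^0.82 ≤ (|x-y| + |y-z|)^0.82 ≤ |x-y|^0.82 + |y-z|^0.82.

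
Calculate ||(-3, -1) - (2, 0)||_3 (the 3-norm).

(Σ|x_i - y_i|^3)^(1/3) = (|-3 - 2|^3 + |-1 - 0|^3)^(1/3)
= (5^3 + 1^3)^(1/3) = (125 + 1)^(1/3) = (126)^(1/3) ≈ 5.0133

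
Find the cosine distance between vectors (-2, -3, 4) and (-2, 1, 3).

With u = (-2, -3, 4), v = (-2, 1, 3):
u·v = (-2)·(-2) + (-3)·1 + 4·3 = 4 + (-3) + 12 = 13.
|u| = √((-2)² + (-3)² + 4²) = √29, |v| = √((-2)² + 1² + 3²) = √14, so |u||v| = √(29·14) = √406.
cos θ = (u·v)/(|u||v|) = 13/√406 ≈ 0.6452
Cosine distance = 1 - cos θ ≈ 1 - 0.6452 = 0.3548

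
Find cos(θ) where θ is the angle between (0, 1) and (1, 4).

With u = (0, 1), v = (1, 4):
u·v = 0·1 + 1·4 = 0 + 4 = 4.
|u| = √(0² + 1²) = √1, |v| = √(1² + 4²) = √17, so |u||v| = √(1·17) = √17.
cos θ = (u·v)/(|u||v|) = 4/√17 ≈ 0.9701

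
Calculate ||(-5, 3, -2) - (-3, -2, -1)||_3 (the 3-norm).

(Σ|x_i - y_i|^3)^(1/3) = (|-5 - (-3)|^3 + |3 - (-2)|^3 + |-2 - (-1)|^3)^(1/3)
= (2^3 + 5^3 + 1^3)^(1/3) = (8 + 125 + 1)^(1/3) = (134)^(1/3) ≈ 5.1172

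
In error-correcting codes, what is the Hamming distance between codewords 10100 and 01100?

Differing positions: 1, 2. Hamming distance = 2.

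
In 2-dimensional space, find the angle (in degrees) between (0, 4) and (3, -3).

With u = (0, 4), v = (3, -3):
u·v = 0·3 + 4·(-3) = 0 + (-12) = -12.
|u| = √(0² + 4²) = √16, |v| = √(3² + (-3)²) = √18, so |u||v| = √(16·18) = √288.
cos θ = (u·v)/(|u||v|) = -12/√288 ≈ -0.707107
θ = arccos(-0.707107) ≈ 135°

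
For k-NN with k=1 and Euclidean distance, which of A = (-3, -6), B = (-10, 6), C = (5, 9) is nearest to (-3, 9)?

Distances: d(A) = 15, d(B) ≈ 7.6158, d(C) = 8. Nearest: B = (-10, 6) with distance 7.6158.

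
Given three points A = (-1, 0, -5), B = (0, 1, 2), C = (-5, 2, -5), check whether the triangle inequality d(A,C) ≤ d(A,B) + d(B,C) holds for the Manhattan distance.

d(A,B) = 1 + 1 + 7 = 9, d(B,C) = 5 + 1 + 7 = 13, d(A,C) = 4 + 2 + 0 = 6.
d(A,C) = 6 ≤ 9 + 13 = 22. Triangle inequality is satisfied.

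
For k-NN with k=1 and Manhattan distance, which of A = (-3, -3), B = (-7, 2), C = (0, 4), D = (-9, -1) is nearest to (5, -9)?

Distances: d(A) = 14, d(B) = 23, d(C) = 18, d(D) = 22. Nearest: A = (-3, -3) with distance 14.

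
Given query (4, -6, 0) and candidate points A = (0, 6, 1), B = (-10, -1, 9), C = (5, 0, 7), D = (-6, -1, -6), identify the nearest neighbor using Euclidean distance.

Distances: d(A) ≈ 12.6886, d(B) ≈ 17.3781, d(C) ≈ 9.2736, d(D) ≈ 12.6886. Nearest: C = (5, 0, 7) with distance 9.2736.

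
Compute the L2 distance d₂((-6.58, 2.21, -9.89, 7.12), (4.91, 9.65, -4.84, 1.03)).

√(Σ(x_i - y_i)²) = √((-6.58 - 4.91)² + (2.21 - 9.65)² + (-9.89 - (-4.84))² + (7.12 - 1.03)²)
= √((-11.49)² + (-7.44)² + (-5.05)² + 6.09²) = √(132.0201 + 55.3536 + 25.5025 + 37.0881) = √249.9643 ≈ 15.8103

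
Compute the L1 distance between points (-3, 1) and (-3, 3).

Σ|x_i - y_i| = |-3 - (-3)| + |1 - 3| = 0 + 2 = 2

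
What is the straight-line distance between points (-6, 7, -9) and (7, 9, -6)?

√(Σ(x_i - y_i)²) = √((-6 - 7)² + (7 - 9)² + (-9 - (-6))²)
= √((-13)² + (-2)² + (-3)²) = √(169 + 4 + 9) = √182 ≈ 13.4907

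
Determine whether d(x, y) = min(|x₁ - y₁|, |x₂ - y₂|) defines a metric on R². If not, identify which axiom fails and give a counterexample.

No. d fails identity of indiscernibles: take x = (-2, 0) and y = (-2, 5). Then d(x,y) = min(|-2 - (-2)|, |0 - 5|) = min(0, 5) = 0, yet x ≠ y.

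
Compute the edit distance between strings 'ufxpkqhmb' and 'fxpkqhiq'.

Let D[i][j] be the edit distance between the first i characters of 'ufxpkqhmb' and the first j characters of 'fxpkqhiq', with D[i][0] = i, D[0][j] = j, and D[i][j] = D[i-1][j-1] if the characters match, else 1 + min(D[i-1][j], D[i][j-1], D[i-1][j-1]). Filling the table (rows: prefixes of 'ufxpkqhmb', columns: prefixes of 'fxpkqhiq'):
     ε  f  x  p  k  q  h  i  q
  ε  0  1  2  3  4  5  6  7  8
  u  1  1  2  3  4  5  6  7  8
  f  2  1  2  3  4  5  6  7  8
  x  3  2  1  2  3  4  5  6  7
  p  4  3  2  1  2  3  4  5  6
  k  5  4  3  2  1  2  3  4  5
  q  6  5  4  3  2  1  2  3  4
  h  7  6  5  4  3  2  1  2  3
  m  8  7  6  5  4  3  2  2  3
  b  9  8  7  6  5  4  3  3  3
The bottom-right entry gives D[9][8] = 3, so no sequence of fewer than 3 edits works. Backtracking through the table gives one optimal edit sequence (3 edits):
  ufxpkqhmb → fxpkqhmb (del u @1)
  fxpkqhmb → fxpkqhib (sub m→i @7)
  fxpkqhib → fxpkqhiq (sub b→q @8)
Edit distance = 3.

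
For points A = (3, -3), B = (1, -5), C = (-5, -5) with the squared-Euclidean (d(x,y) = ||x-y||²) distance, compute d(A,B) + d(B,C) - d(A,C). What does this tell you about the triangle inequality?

d(A,B) = 2² + 2² = 8, d(B,C) = 6² + 0² = 36, d(A,C) = 8² + 2² = 68.
d(A,B) + d(B,C) - d(A,C) = 8 + 36 - 68 = 44 - 68 = -24. This is < 0, so the triangle inequality FAILS for these points (squared-Euclidean is not a metric).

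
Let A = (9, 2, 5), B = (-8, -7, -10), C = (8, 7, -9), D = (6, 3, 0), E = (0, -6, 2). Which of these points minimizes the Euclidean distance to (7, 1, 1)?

Distances: d(A) ≈ 4.5826, d(B) ≈ 20.2485, d(C) ≈ 11.7047, d(D) ≈ 2.4495, d(E) ≈ 9.9499. Nearest: D = (6, 3, 0) with distance 2.4495.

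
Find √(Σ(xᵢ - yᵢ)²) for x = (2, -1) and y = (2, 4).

√(Σ(x_i - y_i)²) = √((2 - 2)² + (-1 - 4)²)
= √(0² + (-5)²) = √(0 + 25) = √25 = 5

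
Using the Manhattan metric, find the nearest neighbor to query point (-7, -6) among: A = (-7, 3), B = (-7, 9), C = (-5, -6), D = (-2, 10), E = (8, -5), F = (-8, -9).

Distances: d(A) = 9, d(B) = 15, d(C) = 2, d(D) = 21, d(E) = 16, d(F) = 4. Nearest: C = (-5, -6) with distance 2.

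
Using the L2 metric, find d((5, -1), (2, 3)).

√(Σ(x_i - y_i)²) = √((5 - 2)² + (-1 - 3)²)
= √(3² + (-4)²) = √(9 + 16) = √25 = 5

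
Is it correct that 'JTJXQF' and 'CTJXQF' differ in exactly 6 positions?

Differing positions: 1. Hamming distance = 1, so the claim that d_H = 6 is false.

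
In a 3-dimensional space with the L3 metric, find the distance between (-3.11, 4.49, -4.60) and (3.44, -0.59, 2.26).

(Σ|x_i - y_i|^3)^(1/3) = (|-3.11 - 3.44|^3 + |4.49 - (-0.59)|^3 + |-4.6 - 2.26|^3)^(1/3)
= (6.55^3 + 5.08^3 + 6.86^3)^(1/3) ≈ (281.0114 + 131.0965 + 322.8289)^(1/3) = (734.9368)^(1/3) ≈ 9.0244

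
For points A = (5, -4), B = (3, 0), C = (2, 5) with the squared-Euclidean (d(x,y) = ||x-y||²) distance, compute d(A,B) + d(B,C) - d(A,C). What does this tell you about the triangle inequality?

d(A,B) = 2² + 4² = 20, d(B,C) = 1² + 5² = 26, d(A,C) = 3² + 9² = 90.
d(A,B) + d(B,C) - d(A,C) = 20 + 26 - 90 = 46 - 90 = -44. This is < 0, so the triangle inequality FAILS for these points (squared-Euclidean is not a metric).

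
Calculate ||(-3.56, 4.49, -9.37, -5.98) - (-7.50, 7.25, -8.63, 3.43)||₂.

√(Σ(x_i - y_i)²) = √((-3.56 - (-7.5))² + (4.49 - 7.25)² + (-9.37 - (-8.63))² + (-5.98 - 3.43)²)
= √(3.94² + (-2.76)² + (-0.74)² + (-9.41)²) = √(15.5236 + 7.6176 + 0.5476 + 88.5481) = √112.2369 ≈ 10.5942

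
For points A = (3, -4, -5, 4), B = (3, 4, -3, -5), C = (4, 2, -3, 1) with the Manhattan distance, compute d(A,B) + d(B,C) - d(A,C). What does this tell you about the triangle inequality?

d(A,B) = 0 + 8 + 2 + 9 = 19, d(B,C) = 1 + 2 + 0 + 6 = 9, d(A,C) = 1 + 6 + 2 + 3 = 12.
d(A,B) + d(B,C) - d(A,C) = 19 + 9 - 12 = 28 - 12 = 16. This is ≥ 0, so the triangle inequality holds for these points.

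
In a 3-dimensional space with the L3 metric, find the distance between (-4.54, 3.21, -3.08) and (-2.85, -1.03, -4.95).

(Σ|x_i - y_i|^3)^(1/3) = (|-4.54 - (-2.85)|^3 + |3.21 - (-1.03)|^3 + |-3.08 - (-4.95)|^3)^(1/3)
= (1.69^3 + 4.24^3 + 1.87^3)^(1/3) ≈ (4.8268 + 76.225 + 6.5392)^(1/3) = (87.591)^(1/3) ≈ 4.4411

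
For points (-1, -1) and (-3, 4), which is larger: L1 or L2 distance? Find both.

L1 = |-1 - (-3)| + |-1 - 4| = 2 + 5 = 7
L2 = √(2² + 5²) = √29 ≈ 5.3852
L1 ≥ L2 always (equality iff movement is along one axis); L1 > L2 here.
Ratio L1/L2 = 7/√29 ≈ 1.2999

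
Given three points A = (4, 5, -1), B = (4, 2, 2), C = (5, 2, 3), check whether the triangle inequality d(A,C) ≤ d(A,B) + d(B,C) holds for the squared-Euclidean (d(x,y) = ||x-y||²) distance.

d(A,B) = 0² + 3² + 3² = 18, d(B,C) = 1² + 0² + 1² = 2, d(A,C) = 1² + 3² + 4² = 26.
d(A,C) = 26 > 18 + 2 = 20. Triangle inequality is VIOLATED. (Squared-Euclidean is not a metric — this is a counterexample.)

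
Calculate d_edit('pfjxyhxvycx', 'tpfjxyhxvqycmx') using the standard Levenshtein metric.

Let D[i][j] be the edit distance between the first i characters of 'pfjxyhxvycx' and the first j characters of 'tpfjxyhxvqycmx', with D[i][0] = i, D[0][j] = j, and D[i][j] = D[i-1][j-1] if the characters match, else 1 + min(D[i-1][j], D[i][j-1], D[i-1][j-1]). Filling the table (rows: prefixes of 'pfjxyhxvycx', columns: prefixes of 'tpfjxyhxvqycmx'):
     ε  t  p  f  j  x  y  h  x  v  q  y  c  m  x
  ε  0  1  2  3  4  5  6  7  8  9 10 11 12 13 14
  p  1  1  1  2  3  4  5  6  7  8  9 10 11 12 13
  f  2  2  2  1  2  3  4  5  6  7  8  9 10 11 12
  j  3  3  3  2  1  2  3  4  5  6  7  8  9 10 11
  x  4  4  4  3  2  1  2  3  4  5  6  7  8  9 10
  y  5  5  5  4  3  2  1  2  3  4  5  6  7  8  9
  h  6  6  6  5  4  3  2  1  2  3  4  5  6  7  8
  x  7  7  7  6  5  4  3  2  1  2  3  4  5  6  7
  v  8  8  8  7  6  5  4  3  2  1  2  3  4  5  6
  y  9  9  9  8  7  6  5  4  3  2  2  2  3  4  5
  c 10 10 10  9  8  7  6  5  4  3  3  3  2  3  4
  x 11 11 11 10  9  8  7  6  5  4  4  4  3  3  3
The bottom-right entry gives D[11][14] = 3, so no sequence of fewer than 3 edits works. Backtracking through the table gives one optimal edit sequence (3 edits):
  pfjxyhxvycx → tpfjxyhxvycx (ins t @1)
  tpfjxyhxvycx → tpfjxyhxvqycx (ins q @10)
  tpfjxyhxvqycx → tpfjxyhxvqycmx (ins m @13)
Edit distance = 3.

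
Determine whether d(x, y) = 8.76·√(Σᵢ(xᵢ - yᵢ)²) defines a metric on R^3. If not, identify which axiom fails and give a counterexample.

Yes. The L2 (Euclidean) norm induces a metric on R^3, and multiplying a metric by a positive constant 8.76 > 0 preserves all four axioms: non-negativity (8.76·||x-y|| ≥ 0), identity (8.76·||x-y|| = 0 ⟺ ||x-y|| = 0 ⟺ x = y), symmetry (||x-y|| = ||y-x||), and the triangle inequality (8.76·||x-z|| ≤ 8.76·||x-y|| + 8.76·||y-z||). So d is a metric.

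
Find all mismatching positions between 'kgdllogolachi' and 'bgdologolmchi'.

Differing positions: 1, 4, 10. Hamming distance = 3.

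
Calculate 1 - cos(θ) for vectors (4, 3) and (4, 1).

With u = (4, 3), v = (4, 1):
u·v = 4·4 + 3·1 = 16 + 3 = 19.
|u| = √(4² + 3²) = √25, |v| = √(4² + 1²) = √17, so |u||v| = √(25·17) = √425.
cos θ = (u·v)/(|u||v|) = 19/√425 ≈ 0.9216
Cosine distance = 1 - cos θ ≈ 1 - 0.9216 = 0.0784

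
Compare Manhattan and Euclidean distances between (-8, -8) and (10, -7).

L1 = |-8 - 10| + |-8 - (-7)| = 18 + 1 = 19
L2 = √(18² + 1²) = √325 ≈ 18.0278
L1 ≥ L2 always (equality iff movement is along one axis); L1 > L2 here.
Ratio L1/L2 = 19/√325 ≈ 1.0539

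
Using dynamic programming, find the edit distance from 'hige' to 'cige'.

Let D[i][j] be the edit distance between the first i characters of 'hige' and the first j characters of 'cige', with D[i][0] = i, D[0][j] = j, and D[i][j] = D[i-1][j-1] if the characters match, else 1 + min(D[i-1][j], D[i][j-1], D[i-1][j-1]). Filling the table (rows: prefixes of 'hige', columns: prefixes of 'cige'):
     ε  c  i  g  e
  ε  0  1  2  3  4
  h  1  1  2  3  4
  i  2  2  1  2  3
  g  3  3  2  1  2
  e  4  4  3  2  1
The bottom-right entry gives D[4][4] = 1, so no sequence of fewer than 1 edit works. Backtracking through the table gives one optimal edit sequence (1 edit):
  hige → cige (sub h→c @1)
Edit distance = 1.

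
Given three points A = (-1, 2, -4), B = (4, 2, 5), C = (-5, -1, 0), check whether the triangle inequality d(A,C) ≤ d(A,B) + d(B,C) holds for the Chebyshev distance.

d(A,B) = max(5, 0, 9) = 9, d(B,C) = max(9, 3, 5) = 9, d(A,C) = max(4, 3, 4) = 4.
d(A,C) = 4 ≤ 9 + 9 = 18. Triangle inequality is satisfied.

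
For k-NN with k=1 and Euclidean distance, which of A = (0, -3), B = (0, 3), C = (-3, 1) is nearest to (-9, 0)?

Distances: d(A) ≈ 9.4868, d(B) ≈ 9.4868, d(C) ≈ 6.0828. Nearest: C = (-3, 1) with distance 6.0828.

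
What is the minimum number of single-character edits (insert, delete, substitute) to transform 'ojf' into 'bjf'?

Let D[i][j] be the edit distance between the first i characters of 'ojf' and the first j characters of 'bjf', with D[i][0] = i, D[0][j] = j, and D[i][j] = D[i-1][j-1] if the characters match, else 1 + min(D[i-1][j], D[i][j-1], D[i-1][j-1]). Filling the table (rows: prefixes of 'ojf', columns: prefixes of 'bjf'):
     ε  b  j  f
  ε  0  1  2  3
  o  1  1  2  3
  j  2  2  1  2
  f  3  3  2  1
The bottom-right entry gives D[3][3] = 1, so no sequence of fewer than 1 edit works. Backtracking through the table gives one optimal edit sequence (1 edit):
  ojf → bjf (sub o→b @1)
Edit distance = 1.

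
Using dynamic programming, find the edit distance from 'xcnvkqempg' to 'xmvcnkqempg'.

Let D[i][j] be the edit distance between the first i characters of 'xcnvkqempg' and the first j characters of 'xmvcnkqempg', with D[i][0] = i, D[0][j] = j, and D[i][j] = D[i-1][j-1] if the characters match, else 1 + min(D[i-1][j], D[i][j-1], D[i-1][j-1]). Filling the table (rows: prefixes of 'xcnvkqempg', columns: prefixes of 'xmvcnkqempg'):
     ε  x  m  v  c  n  k  q  e  m  p  g
  ε  0  1  2  3  4  5  6  7  8  9 10 11
  x  1  0  1  2  3  4  5  6  7  8  9 10
  c  2  1  1  2  2  3  4  5  6  7  8  9
  n  3  2  2  2  3  2  3  4  5  6  7  8
  v  4  3  3  2  3  3  3  4  5  6  7  8
  k  5  4  4  3  3  4  3  4  5  6  7  8
  q  6  5  5  4  4  4  4  3  4  5  6  7
  e  7  6  6  5  5  5  5  4  3  4  5  6
  m  8  7  6  6  6  6  6  5  4  3  4  5
  p  9  8  7  7  7  7  7  6  5  4  3  4
  g 10  9  8  8  8  8  8  7  6  5  4  3
The bottom-right entry gives D[10][11] = 3, so no sequence of fewer than 3 edits works. Backtracking through the table gives one optimal edit sequence (3 edits):
  xcnvkqempg → xmcnvkqempg (ins m @2)
  xmcnvkqempg → xmvcnvkqempg (ins v @3)
  xmvcnvkqempg → xmvcnkqempg (del v @6)
Edit distance = 3.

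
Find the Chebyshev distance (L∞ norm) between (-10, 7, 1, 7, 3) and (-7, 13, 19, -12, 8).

max(|x_i - y_i|) = max(|-10 - (-7)|, |7 - 13|, |1 - 19|, |7 - (-12)|, |3 - 8|) = max(3, 6, 18, 19, 5) = 19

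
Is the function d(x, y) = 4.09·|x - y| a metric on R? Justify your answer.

Yes. Since |x - y| is a metric on R and 4.09 > 0, the positive scalar multiple 4.09·|x - y| is also a metric: scaling by a positive constant preserves non-negativity, identity (d=0 ⟺ |x-y|=0 ⟺ x=y), symmetry, and the triangle inequality.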